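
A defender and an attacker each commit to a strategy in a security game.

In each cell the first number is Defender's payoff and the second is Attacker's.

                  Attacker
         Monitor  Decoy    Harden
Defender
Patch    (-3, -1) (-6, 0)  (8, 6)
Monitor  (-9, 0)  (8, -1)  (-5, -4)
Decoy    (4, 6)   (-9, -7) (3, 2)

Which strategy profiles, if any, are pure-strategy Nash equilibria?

The pure Nash equilibria are (Patch, Harden), (Decoy, Monitor).

Mark each player's best response to every combination of opponents' strategies; a profile where every player is best-responding is a pure Nash equilibrium.
Defender against Monitor: payoffs -3, -9, 4 → best response Decoy.
Defender against Decoy: payoffs -6, 8, -9 → best response Monitor.
Defender against Harden: payoffs 8, -5, 3 → best response Patch.
Attacker against Patch: payoffs -1, 0, 6 → best response Harden.
Attacker against Monitor: payoffs 0, -1, -4 → best response Monitor.
Attacker against Decoy: payoffs 6, -7, 2 → best response Monitor.
Mutual best responses: (Patch, Harden); (Decoy, Monitor).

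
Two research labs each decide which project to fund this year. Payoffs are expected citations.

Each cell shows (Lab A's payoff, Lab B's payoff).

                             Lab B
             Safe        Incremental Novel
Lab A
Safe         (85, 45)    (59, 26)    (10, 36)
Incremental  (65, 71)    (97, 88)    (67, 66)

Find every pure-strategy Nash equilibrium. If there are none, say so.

The pure Nash equilibria are (Safe, Safe), (Incremental, Incremental).

(Safe, Safe): Lab A gets 85, best alternative 65; Lab B gets 45, best alternative 36. No profitable deviation — NE.
(Safe, Incremental): Lab A can switch to Incremental (59 → 97). Not NE.
(Safe, Novel): Lab A can switch to Incremental (10 → 67). Not NE.
(Incremental, Safe): Lab A can switch to Safe (65 → 85). Not NE.
(Incremental, Incremental): Lab A gets 97, best alternative 59; Lab B gets 88, best alternative 71. No profitable deviation — NE.
(Incremental, Novel): Lab B can switch to Safe (66 → 71). Not NE.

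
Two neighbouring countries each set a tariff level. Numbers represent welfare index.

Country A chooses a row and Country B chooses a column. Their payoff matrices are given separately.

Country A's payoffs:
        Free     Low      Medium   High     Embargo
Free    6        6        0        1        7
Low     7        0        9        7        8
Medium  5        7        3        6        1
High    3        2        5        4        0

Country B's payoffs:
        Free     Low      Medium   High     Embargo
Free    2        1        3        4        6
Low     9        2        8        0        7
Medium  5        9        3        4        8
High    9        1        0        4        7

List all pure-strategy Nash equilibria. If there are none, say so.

(Low, Free); (Medium, Low)

Country A against Free: payoffs 6, 7, 5, 3 → best response Low.
Country A against Low: payoffs 6, 0, 7, 2 → best response Medium.
Country A against Medium: payoffs 0, 9, 3, 5 → best response Low.
Country A against High: payoffs 1, 7, 6, 4 → best response Low.
Country A against Embargo: payoffs 7, 8, 1, 0 → best response Low.
Country B against Free: payoffs 2, 1, 3, 4, 6 → best response Embargo.
Country B against Low: payoffs 9, 2, 8, 0, 7 → best response Free.
Country B against Medium: payoffs 5, 9, 3, 4, 8 → best response Low.
Country B against High: payoffs 9, 1, 0, 4, 7 → best response Free.
Mutual best responses: (Low, Free); (Medium, Low).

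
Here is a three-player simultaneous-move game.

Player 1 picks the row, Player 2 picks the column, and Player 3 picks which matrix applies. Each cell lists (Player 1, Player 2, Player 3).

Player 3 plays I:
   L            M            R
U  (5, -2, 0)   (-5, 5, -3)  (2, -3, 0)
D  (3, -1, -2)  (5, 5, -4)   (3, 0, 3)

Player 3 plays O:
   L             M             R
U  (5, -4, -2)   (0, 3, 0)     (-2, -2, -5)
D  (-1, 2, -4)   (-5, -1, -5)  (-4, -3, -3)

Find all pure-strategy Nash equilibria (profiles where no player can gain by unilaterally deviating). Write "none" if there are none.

Check each profile: it is a Nash equilibrium iff no player can strictly gain by switching unilaterally.
(U, L, I): Player 2 can switch to M (-2 → 5). Not NE.
(U, L, O): Player 2 can switch to M (-4 → 3). Not NE.
(U, M, I): Player 1 can switch to D (-5 → 5). Not NE.
(U, M, O): Player 1 gets 0, best alternative -5; Player 2 gets 3, best alternative -2; Player 3 gets 0, best alternative -3. No profitable deviation — NE.
(U, R, I): Player 1 can switch to D (2 → 3). Not NE.
(U, R, O): Player 2 can switch to M (-2 → 3). Not NE.
(D, L, I): Player 1 can switch to U (3 → 5). Not NE.
(D, L, O): Player 1 can switch to U (-1 → 5). Not NE.
(D, M, I): Player 1 gets 5, best alternative -5; Player 2 gets 5, best alternative 0; Player 3 gets -4, best alternative -5. No profitable deviation — NE.
(D, M, O): Player 1 can switch to U (-5 → 0). Not NE.
(D, R, I): Player 2 can switch to M (0 → 5). Not NE.
(D, R, O): Player 1 can switch to U (-4 → -2). Not NE.

Pure-strategy Nash equilibria: (U, M, O) and (D, M, I)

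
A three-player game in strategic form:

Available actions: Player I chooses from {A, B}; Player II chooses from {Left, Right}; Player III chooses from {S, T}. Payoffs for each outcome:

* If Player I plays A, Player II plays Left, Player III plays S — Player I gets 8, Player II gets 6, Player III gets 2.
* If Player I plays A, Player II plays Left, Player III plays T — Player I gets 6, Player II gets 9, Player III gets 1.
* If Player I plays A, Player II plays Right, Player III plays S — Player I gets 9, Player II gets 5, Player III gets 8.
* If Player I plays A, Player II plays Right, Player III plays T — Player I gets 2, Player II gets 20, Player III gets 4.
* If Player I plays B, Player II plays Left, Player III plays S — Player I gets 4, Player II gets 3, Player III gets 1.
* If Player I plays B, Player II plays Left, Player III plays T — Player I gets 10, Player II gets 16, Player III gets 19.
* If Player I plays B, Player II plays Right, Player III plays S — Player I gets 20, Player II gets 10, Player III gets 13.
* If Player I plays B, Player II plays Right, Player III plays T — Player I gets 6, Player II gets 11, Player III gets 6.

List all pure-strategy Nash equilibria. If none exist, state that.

The pure Nash equilibria are (A, Left, S) and (B, Left, T) and (B, Right, S).

Player I against (Left, S): payoffs 8, 4 → best response A.
Player I against (Left, T): payoffs 6, 10 → best response B.
Player I against (Right, S): payoffs 9, 20 → best response B.
Player I against (Right, T): payoffs 2, 6 → best response B.
Player II against (A, S): payoffs 6, 5 → best response Left.
Player II against (A, T): payoffs 9, 20 → best response Right.
Player II against (B, S): payoffs 3, 10 → best response Right.
Player II against (B, T): payoffs 16, 11 → best response Left.
Player III against (A, Left): payoffs 2, 1 → best response S.
Player III against (A, Right): payoffs 8, 4 → best response S.
Player III against (B, Left): payoffs 1, 19 → best response T.
Player III against (B, Right): payoffs 13, 6 → best response S.
Mutual best responses: (A, Left, S); (B, Left, T); (B, Right, S).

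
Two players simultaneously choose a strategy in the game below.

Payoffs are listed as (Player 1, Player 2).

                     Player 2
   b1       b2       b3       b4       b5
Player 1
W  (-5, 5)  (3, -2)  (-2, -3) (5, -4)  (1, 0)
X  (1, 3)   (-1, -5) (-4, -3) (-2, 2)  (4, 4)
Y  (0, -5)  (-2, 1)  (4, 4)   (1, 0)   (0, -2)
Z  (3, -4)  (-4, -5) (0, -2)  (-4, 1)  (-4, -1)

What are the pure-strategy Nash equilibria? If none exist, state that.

Pure-strategy Nash equilibria: (X, b5), (Y, b3)

(W, b1): Player 1 can switch to X (-5 → 1). Not NE.
(W, b2): Player 2 can switch to b1 (-2 → 5). Not NE.
(W, b3): Player 1 can switch to Y (-2 → 4). Not NE.
(W, b4): Player 2 can switch to b1 (-4 → 5). Not NE.
(W, b5): Player 1 can switch to X (1 → 4). Not NE.
(X, b1): Player 1 can switch to Z (1 → 3). Not NE.
(X, b5): Player 1 gets 4, best alternative 1; Player 2 gets 4, best alternative 3. No profitable deviation — NE.
(Y, b3): Player 1 gets 4, best alternative 0; Player 2 gets 4, best alternative 1. No profitable deviation — NE.
(The remaining 12 profiles each have a profitable deviation by the same check.)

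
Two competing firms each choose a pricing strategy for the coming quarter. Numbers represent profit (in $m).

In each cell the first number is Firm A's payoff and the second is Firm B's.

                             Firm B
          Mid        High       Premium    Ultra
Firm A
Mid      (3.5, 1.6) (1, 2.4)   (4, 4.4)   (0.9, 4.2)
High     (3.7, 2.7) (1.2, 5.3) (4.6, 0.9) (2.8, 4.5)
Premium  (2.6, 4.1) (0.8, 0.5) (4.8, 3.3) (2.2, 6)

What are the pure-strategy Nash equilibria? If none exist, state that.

(Mid, Mid): Firm A can switch to High (3.5 → 3.7). Not NE.
(Mid, High): Firm A can switch to High (1 → 1.2). Not NE.
(Mid, Premium): Firm A can switch to High (4 → 4.6). Not NE.
(Mid, Ultra): Firm A can switch to High (0.9 → 2.8). Not NE.
(High, Mid): Firm B can switch to High (2.7 → 5.3). Not NE.
(High, High): Firm A gets 1.2, best alternative 1; Firm B gets 5.3, best alternative 4.5. No profitable deviation — NE.
(High, Premium): Firm A can switch to Premium (4.6 → 4.8). Not NE.
(High, Ultra): Firm B can switch to High (4.5 → 5.3). Not NE.
(Premium, Mid): Firm A can switch to Mid (2.6 → 3.5). Not NE.
(Premium, High): Firm A can switch to Mid (0.8 → 1). Not NE.
(Premium, Premium): Firm B can switch to Mid (3.3 → 4.1). Not NE.
(Premium, Ultra): Firm A can switch to High (2.2 → 2.8). Not NE.

(High, High)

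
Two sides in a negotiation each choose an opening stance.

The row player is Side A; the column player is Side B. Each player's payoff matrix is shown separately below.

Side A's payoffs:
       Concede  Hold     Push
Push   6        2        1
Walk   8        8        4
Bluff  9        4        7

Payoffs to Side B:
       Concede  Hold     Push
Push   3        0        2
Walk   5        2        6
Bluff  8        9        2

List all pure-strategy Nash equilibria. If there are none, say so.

Side A against Concede: payoffs 6, 8, 9 → best response Bluff.
Side A against Hold: payoffs 2, 8, 4 → best response Walk.
Side A against Push: payoffs 1, 4, 7 → best response Bluff.
Side B against Push: payoffs 3, 0, 2 → best response Concede.
Side B against Walk: payoffs 5, 2, 6 → best response Push.
Side B against Bluff: payoffs 8, 9, 2 → best response Hold.
No profile is a mutual best response for all players.

No pure-strategy Nash equilibrium.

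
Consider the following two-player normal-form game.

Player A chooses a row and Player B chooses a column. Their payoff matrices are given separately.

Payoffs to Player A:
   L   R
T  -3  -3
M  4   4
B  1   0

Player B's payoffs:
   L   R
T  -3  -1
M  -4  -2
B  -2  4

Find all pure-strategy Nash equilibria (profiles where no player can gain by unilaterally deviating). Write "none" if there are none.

Player A against L: payoffs -3, 4, 1 → best response M.
Player A against R: payoffs -3, 4, 0 → best response M.
Player B against T: payoffs -3, -1 → best response R.
Player B against M: payoffs -4, -2 → best response R.
Player B against B: payoffs -2, 4 → best response R.
Mutual best responses: (M, R).

Pure NE: (M, R)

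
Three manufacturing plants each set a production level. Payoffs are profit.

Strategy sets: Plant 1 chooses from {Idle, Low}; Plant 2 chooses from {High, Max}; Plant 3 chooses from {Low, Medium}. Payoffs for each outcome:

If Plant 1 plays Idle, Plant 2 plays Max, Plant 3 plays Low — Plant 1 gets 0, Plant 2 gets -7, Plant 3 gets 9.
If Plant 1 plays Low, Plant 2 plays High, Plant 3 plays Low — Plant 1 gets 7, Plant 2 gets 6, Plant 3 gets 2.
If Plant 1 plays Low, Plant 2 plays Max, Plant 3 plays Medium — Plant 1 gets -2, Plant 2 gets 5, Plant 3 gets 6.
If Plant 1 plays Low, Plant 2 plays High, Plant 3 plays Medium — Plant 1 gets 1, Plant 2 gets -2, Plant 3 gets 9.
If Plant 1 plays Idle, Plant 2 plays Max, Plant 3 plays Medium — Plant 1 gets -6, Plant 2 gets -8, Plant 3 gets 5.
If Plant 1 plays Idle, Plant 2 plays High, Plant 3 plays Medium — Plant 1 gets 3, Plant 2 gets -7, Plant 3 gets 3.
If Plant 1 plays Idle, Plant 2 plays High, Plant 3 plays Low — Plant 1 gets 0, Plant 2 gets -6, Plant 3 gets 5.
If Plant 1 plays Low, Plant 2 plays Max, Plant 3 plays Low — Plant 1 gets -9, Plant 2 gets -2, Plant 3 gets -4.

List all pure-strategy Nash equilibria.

(Low, Max, Medium)

(Idle, High, Low): Plant 1 can switch to Low (0 → 7). Not NE.
(Idle, High, Medium): Plant 3 can switch to Low (3 → 5). Not NE.
(Idle, Max, Low): Plant 2 can switch to High (-7 → -6). Not NE.
(Idle, Max, Medium): Plant 1 can switch to Low (-6 → -2). Not NE.
(Low, High, Low): Plant 3 can switch to Medium (2 → 9). Not NE.
(Low, High, Medium): Plant 1 can switch to Idle (1 → 3). Not NE.
(Low, Max, Low): Plant 1 can switch to Idle (-9 → 0). Not NE.
(Low, Max, Medium): Plant 1 gets -2, best alternative -6; Plant 2 gets 5, best alternative -2; Plant 3 gets 6, best alternative -4. No profitable deviation — NE.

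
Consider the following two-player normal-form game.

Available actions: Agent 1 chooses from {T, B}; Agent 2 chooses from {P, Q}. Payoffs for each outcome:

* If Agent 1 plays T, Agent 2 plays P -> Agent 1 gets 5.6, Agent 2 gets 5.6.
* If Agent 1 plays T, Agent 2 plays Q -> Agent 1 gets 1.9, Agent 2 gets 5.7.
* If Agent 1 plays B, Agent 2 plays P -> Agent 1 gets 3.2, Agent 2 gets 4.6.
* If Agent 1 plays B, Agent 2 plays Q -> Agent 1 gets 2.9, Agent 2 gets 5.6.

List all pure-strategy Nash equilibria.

For each strategy profile, look for a profitable unilateral deviation.
(T, P): Agent 2 can switch to Q (5.6 → 5.7). Not NE.
(T, Q): Agent 1 can switch to B (1.9 → 2.9). Not NE.
(B, P): Agent 1 can switch to T (3.2 → 5.6). Not NE.
(B, Q): Agent 1 gets 2.9, best alternative 1.9; Agent 2 gets 5.6, best alternative 4.6. No profitable deviation — NE.

The unique pure-strategy Nash equilibrium is (B, Q).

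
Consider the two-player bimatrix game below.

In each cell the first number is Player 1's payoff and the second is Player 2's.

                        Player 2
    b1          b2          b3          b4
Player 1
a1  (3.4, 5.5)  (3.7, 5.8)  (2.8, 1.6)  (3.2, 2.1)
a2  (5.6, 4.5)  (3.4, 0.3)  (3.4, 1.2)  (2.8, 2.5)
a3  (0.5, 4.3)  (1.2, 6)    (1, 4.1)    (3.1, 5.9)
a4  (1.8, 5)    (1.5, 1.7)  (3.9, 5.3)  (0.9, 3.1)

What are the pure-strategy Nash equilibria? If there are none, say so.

Player 1 against b1: payoffs 3.4, 5.6, 0.5, 1.8 → best response a2.
Player 1 against b2: payoffs 3.7, 3.4, 1.2, 1.5 → best response a1.
Player 1 against b3: payoffs 2.8, 3.4, 1, 3.9 → best response a4.
Player 1 against b4: payoffs 3.2, 2.8, 3.1, 0.9 → best response a1.
Player 2 against a1: payoffs 5.5, 5.8, 1.6, 2.1 → best response b2.
Player 2 against a2: payoffs 4.5, 0.3, 1.2, 2.5 → best response b1.
Player 2 against a3: payoffs 4.3, 6, 4.1, 5.9 → best response b2.
Player 2 against a4: payoffs 5, 1.7, 5.3, 3.1 → best response b3.
Mutual best responses: (a1, b2); (a2, b1); (a4, b3).

(a1, b2) and (a2, b1) and (a4, b3)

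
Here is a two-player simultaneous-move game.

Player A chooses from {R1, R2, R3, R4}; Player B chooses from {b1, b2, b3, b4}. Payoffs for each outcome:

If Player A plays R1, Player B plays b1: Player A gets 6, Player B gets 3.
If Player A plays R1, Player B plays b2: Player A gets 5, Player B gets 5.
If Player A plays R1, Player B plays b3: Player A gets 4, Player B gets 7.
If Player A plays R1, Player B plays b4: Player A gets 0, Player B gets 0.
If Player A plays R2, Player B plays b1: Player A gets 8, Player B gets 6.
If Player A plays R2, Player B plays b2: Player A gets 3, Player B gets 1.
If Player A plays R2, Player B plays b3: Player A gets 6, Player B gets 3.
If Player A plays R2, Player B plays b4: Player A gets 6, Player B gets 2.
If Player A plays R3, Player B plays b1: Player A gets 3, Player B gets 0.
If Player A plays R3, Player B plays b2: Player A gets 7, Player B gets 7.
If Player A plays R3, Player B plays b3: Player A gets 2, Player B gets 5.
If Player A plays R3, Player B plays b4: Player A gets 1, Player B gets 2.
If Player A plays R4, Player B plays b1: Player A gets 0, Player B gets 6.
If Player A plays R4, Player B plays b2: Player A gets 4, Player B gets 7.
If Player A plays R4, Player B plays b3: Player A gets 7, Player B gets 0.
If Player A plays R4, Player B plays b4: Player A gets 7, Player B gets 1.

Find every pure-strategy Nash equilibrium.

Player A against b1: payoffs 6, 8, 3, 0 → best response R2.
Player A against b2: payoffs 5, 3, 7, 4 → best response R3.
Player A against b3: payoffs 4, 6, 2, 7 → best response R4.
Player A against b4: payoffs 0, 6, 1, 7 → best response R4.
Player B against R1: payoffs 3, 5, 7, 0 → best response b3.
Player B against R2: payoffs 6, 1, 3, 2 → best response b1.
Player B against R3: payoffs 0, 7, 5, 2 → best response b2.
Player B against R4: payoffs 6, 7, 0, 1 → best response b2.
Mutual best responses: (R2, b1); (R3, b2).

Pure-strategy Nash equilibria: (R2, b1), (R3, b2)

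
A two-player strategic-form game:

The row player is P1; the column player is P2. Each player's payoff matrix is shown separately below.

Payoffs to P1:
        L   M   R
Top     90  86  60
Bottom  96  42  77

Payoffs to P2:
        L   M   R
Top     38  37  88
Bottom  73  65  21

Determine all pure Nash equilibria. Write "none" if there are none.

For each player, find the best response to each opponent profile; mutual best responses are the pure NE.
P1 against L: payoffs 90, 96 → best response Bottom.
P1 against M: payoffs 86, 42 → best response Top.
P1 against R: payoffs 60, 77 → best response Bottom.
P2 against Top: payoffs 38, 37, 88 → best response R.
P2 against Bottom: payoffs 73, 65, 21 → best response L.
Mutual best responses: (Bottom, L).

(Bottom, L)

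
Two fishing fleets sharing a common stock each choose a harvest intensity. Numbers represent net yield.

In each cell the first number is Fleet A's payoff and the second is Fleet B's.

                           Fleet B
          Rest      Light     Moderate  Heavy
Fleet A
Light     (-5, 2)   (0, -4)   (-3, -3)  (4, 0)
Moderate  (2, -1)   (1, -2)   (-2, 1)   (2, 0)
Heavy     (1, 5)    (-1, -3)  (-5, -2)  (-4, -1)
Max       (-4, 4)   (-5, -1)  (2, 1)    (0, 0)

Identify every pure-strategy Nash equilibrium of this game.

No pure-strategy Nash equilibrium.

Fleet A against Rest: payoffs -5, 2, 1, -4 → best response Moderate.
Fleet A against Light: payoffs 0, 1, -1, -5 → best response Moderate.
Fleet A against Moderate: payoffs -3, -2, -5, 2 → best response Max.
Fleet A against Heavy: payoffs 4, 2, -4, 0 → best response Light.
Fleet B against Light: payoffs 2, -4, -3, 0 → best response Rest.
Fleet B against Moderate: payoffs -1, -2, 1, 0 → best response Moderate.
Fleet B against Heavy: payoffs 5, -3, -2, -1 → best response Rest.
Fleet B against Max: payoffs 4, -1, 1, 0 → best response Rest.
No profile is a mutual best response for all players.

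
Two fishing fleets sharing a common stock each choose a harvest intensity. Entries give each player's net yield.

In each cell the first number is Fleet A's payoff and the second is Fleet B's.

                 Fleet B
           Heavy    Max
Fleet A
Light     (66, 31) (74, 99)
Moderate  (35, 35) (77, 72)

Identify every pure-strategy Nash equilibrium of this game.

The unique pure-strategy Nash equilibrium is (Moderate, Max).

Fleet A against Heavy: payoffs 66, 35 → best response Light.
Fleet A against Max: payoffs 74, 77 → best response Moderate.
Fleet B against Light: payoffs 31, 99 → best response Max.
Fleet B against Moderate: payoffs 35, 72 → best response Max.
Mutual best responses: (Moderate, Max).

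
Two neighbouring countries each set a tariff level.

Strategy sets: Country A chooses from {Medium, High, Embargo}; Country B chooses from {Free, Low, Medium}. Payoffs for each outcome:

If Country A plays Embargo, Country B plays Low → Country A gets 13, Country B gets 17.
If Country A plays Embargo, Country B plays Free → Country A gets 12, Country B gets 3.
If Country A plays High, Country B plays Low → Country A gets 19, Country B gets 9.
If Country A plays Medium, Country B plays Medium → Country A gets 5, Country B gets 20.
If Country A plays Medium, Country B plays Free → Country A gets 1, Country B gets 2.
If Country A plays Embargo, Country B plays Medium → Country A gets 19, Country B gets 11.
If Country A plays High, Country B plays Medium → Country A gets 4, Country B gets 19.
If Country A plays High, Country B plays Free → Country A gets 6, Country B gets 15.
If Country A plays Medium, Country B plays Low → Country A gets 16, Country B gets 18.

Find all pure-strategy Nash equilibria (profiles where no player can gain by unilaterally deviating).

(Medium, Free): Country A can switch to High (1 → 6). Not NE.
(Medium, Low): Country A can switch to High (16 → 19). Not NE.
(Medium, Medium): Country A can switch to Embargo (5 → 19). Not NE.
(High, Free): Country A can switch to Embargo (6 → 12). Not NE.
(High, Low): Country B can switch to Free (9 → 15). Not NE.
(High, Medium): Country A can switch to Medium (4 → 5). Not NE.
(The remaining 3 profiles each have a profitable deviation by the same check.)

No pure-strategy Nash equilibrium.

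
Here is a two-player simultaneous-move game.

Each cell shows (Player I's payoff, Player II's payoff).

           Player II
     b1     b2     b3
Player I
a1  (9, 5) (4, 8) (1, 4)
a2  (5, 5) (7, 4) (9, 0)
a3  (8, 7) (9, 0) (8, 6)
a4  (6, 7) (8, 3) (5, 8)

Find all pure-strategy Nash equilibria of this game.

For each strategy profile, look for a profitable unilateral deviation.
(a1, b1): Player II can switch to b2 (5 → 8). Not NE.
(a1, b2): Player I can switch to a2 (4 → 7). Not NE.
(a1, b3): Player I can switch to a2 (1 → 9). Not NE.
(a2, b1): Player I can switch to a1 (5 → 9). Not NE.
(a2, b2): Player I can switch to a3 (7 → 9). Not NE.
(a2, b3): Player II can switch to b1 (0 → 5). Not NE.
(a3, b1): Player I can switch to a1 (8 → 9). Not NE.
(a3, b2): Player II can switch to b1 (0 → 7). Not NE.
(a3, b3): Player I can switch to a2 (8 → 9). Not NE.
(a4, b1): Player I can switch to a1 (6 → 9). Not NE.
(The remaining 2 profiles each have a profitable deviation by the same check.)

No pure-strategy Nash equilibrium.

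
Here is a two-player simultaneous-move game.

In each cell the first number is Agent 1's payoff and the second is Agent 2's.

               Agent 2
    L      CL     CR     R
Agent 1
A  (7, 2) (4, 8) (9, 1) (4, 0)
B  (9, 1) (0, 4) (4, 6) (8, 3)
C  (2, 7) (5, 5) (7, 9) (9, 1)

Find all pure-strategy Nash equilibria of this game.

(A, L): Agent 1 can switch to B (7 → 9). Not NE.
(A, CL): Agent 1 can switch to C (4 → 5). Not NE.
(A, CR): Agent 2 can switch to L (1 → 2). Not NE.
(A, R): Agent 1 can switch to B (4 → 8). Not NE.
(B, L): Agent 2 can switch to CL (1 → 4). Not NE.
(B, CL): Agent 1 can switch to A (0 → 4). Not NE.
(B, CR): Agent 1 can switch to A (4 → 9). Not NE.
(B, R): Agent 1 can switch to C (8 → 9). Not NE.
(C, L): Agent 1 can switch to A (2 → 7). Not NE.
(C, CL): Agent 2 can switch to L (5 → 7). Not NE.
(The remaining 2 profiles each have a profitable deviation by the same check.)

none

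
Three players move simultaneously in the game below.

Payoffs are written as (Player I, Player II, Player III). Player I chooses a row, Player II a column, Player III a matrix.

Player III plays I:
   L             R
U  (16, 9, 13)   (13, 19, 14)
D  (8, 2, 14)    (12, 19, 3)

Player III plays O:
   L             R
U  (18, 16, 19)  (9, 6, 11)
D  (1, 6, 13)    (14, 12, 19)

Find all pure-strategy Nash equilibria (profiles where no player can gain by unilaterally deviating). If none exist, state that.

The pure Nash equilibria are (U, L, O) and (U, R, I) and (D, R, O).

For each strategy profile, look for a profitable unilateral deviation.
(U, L, I): Player II can switch to R (9 → 19). Not NE.
(U, L, O): Player I gets 18, best alternative 1; Player II gets 16, best alternative 6; Player III gets 19, best alternative 13. No profitable deviation — NE.
(U, R, I): Player I gets 13, best alternative 12; Player II gets 19, best alternative 9; Player III gets 14, best alternative 11. No profitable deviation — NE.
(U, R, O): Player I can switch to D (9 → 14). Not NE.
(D, L, I): Player I can switch to U (8 → 16). Not NE.
(D, L, O): Player I can switch to U (1 → 18). Not NE.
(D, R, I): Player I can switch to U (12 → 13). Not NE.
(D, R, O): Player I gets 14, best alternative 9; Player II gets 12, best alternative 6; Player III gets 19, best alternative 3. No profitable deviation — NE.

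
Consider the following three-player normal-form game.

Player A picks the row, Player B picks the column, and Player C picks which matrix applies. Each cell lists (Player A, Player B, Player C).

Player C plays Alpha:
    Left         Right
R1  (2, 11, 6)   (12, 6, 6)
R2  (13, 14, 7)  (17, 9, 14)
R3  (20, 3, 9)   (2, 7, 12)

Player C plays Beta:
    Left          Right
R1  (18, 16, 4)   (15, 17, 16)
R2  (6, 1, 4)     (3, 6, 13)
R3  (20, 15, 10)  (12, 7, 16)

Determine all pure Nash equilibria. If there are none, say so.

Mark each player's best response to every combination of opponents' strategies; a profile where every player is best-responding is a pure Nash equilibrium.
Player A against (Left, Alpha): payoffs 2, 13, 20 → best response R3.
Player A against (Left, Beta): payoffs 18, 6, 20 → best response R3.
Player A against (Right, Alpha): payoffs 12, 17, 2 → best response R2.
Player A against (Right, Beta): payoffs 15, 3, 12 → best response R1.
Player B against (R1, Alpha): payoffs 11, 6 → best response Left.
Player B against (R1, Beta): payoffs 16, 17 → best response Right.
Player B against (R2, Alpha): payoffs 14, 9 → best response Left.
Player B against (R2, Beta): payoffs 1, 6 → best response Right.
Player B against (R3, Alpha): payoffs 3, 7 → best response Right.
Player B against (R3, Beta): payoffs 15, 7 → best response Left.
Player C against (R1, Left): payoffs 6, 4 → best response Alpha.
Player C against (R1, Right): payoffs 6, 16 → best response Beta.
Player C against (R2, Left): payoffs 7, 4 → best response Alpha.
Player C against (R2, Right): payoffs 14, 13 → best response Alpha.
Player C against (R3, Left): payoffs 9, 10 → best response Beta.
Player C against (R3, Right): payoffs 12, 16 → best response Beta.
Mutual best responses: (R1, Right, Beta); (R3, Left, Beta).

Pure-strategy Nash equilibria: (R1, Right, Beta), (R3, Left, Beta)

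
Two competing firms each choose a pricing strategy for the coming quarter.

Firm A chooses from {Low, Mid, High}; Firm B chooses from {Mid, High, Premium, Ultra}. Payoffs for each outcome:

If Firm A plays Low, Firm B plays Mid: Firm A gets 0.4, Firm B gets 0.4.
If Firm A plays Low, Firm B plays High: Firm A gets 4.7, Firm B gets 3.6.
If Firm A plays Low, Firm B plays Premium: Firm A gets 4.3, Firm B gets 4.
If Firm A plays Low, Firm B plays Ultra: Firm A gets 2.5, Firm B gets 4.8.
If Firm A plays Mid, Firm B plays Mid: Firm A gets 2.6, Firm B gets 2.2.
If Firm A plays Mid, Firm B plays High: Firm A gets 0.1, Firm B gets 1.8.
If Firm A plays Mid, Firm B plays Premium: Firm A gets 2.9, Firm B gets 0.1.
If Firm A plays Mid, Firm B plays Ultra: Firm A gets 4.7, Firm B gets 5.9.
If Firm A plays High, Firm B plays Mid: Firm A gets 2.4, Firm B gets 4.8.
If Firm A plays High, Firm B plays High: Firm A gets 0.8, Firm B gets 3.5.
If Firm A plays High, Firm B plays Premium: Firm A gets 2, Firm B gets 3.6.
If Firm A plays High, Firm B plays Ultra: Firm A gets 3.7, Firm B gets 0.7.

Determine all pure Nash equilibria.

Firm A against Mid: payoffs 0.4, 2.6, 2.4 → best response Mid.
Firm A against High: payoffs 4.7, 0.1, 0.8 → best response Low.
Firm A against Premium: payoffs 4.3, 2.9, 2 → best response Low.
Firm A against Ultra: payoffs 2.5, 4.7, 3.7 → best response Mid.
Firm B against Low: payoffs 0.4, 3.6, 4, 4.8 → best response Ultra.
Firm B against Mid: payoffs 2.2, 1.8, 0.1, 5.9 → best response Ultra.
Firm B against High: payoffs 4.8, 3.5, 3.6, 0.7 → best response Mid.
Mutual best responses: (Mid, Ultra).

The unique pure-strategy Nash equilibrium is (Mid, Ultra).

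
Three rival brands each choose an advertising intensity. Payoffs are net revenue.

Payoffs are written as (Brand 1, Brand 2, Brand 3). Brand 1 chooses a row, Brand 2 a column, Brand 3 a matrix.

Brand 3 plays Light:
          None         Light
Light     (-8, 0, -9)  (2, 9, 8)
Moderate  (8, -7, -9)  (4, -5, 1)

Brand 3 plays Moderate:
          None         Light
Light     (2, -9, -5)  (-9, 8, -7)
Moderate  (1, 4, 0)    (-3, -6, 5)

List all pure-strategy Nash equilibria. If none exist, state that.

Brand 1 against (None, Light): payoffs -8, 8 → best response Moderate.
Brand 1 against (None, Moderate): payoffs 2, 1 → best response Light.
Brand 1 against (Light, Light): payoffs 2, 4 → best response Moderate.
Brand 1 against (Light, Moderate): payoffs -9, -3 → best response Moderate.
Brand 2 against (Light, Light): payoffs 0, 9 → best response Light.
Brand 2 against (Light, Moderate): payoffs -9, 8 → best response Light.
Brand 2 against (Moderate, Light): payoffs -7, -5 → best response Light.
Brand 2 against (Moderate, Moderate): payoffs 4, -6 → best response None.
Brand 3 against (Light, None): payoffs -9, -5 → best response Moderate.
Brand 3 against (Light, Light): payoffs 8, -7 → best response Light.
Brand 3 against (Moderate, None): payoffs -9, 0 → best response Moderate.
Brand 3 against (Moderate, Light): payoffs 1, 5 → best response Moderate.
No profile is a mutual best response for all players.

none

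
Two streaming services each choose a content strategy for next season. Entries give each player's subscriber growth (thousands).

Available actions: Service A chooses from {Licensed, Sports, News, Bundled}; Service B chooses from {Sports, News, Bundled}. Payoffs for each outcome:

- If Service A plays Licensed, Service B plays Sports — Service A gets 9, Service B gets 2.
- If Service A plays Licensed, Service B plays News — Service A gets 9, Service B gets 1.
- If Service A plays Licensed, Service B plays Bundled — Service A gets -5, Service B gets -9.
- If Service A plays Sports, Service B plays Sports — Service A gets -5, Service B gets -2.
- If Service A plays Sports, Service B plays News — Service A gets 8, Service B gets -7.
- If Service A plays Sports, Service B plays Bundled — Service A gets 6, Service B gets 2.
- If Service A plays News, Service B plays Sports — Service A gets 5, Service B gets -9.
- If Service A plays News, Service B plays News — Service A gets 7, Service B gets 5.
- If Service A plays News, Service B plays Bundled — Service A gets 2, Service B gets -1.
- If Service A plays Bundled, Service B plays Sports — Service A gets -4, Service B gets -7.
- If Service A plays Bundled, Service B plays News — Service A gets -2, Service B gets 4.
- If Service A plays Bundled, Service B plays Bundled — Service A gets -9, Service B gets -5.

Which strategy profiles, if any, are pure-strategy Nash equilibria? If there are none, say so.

Pure-strategy Nash equilibria: (Licensed, Sports), (Sports, Bundled)

Service A against Sports: payoffs 9, -5, 5, -4 → best response Licensed.
Service A against News: payoffs 9, 8, 7, -2 → best response Licensed.
Service A against Bundled: payoffs -5, 6, 2, -9 → best response Sports.
Service B against Licensed: payoffs 2, 1, -9 → best response Sports.
Service B against Sports: payoffs -2, -7, 2 → best response Bundled.
Service B against News: payoffs -9, 5, -1 → best response News.
Service B against Bundled: payoffs -7, 4, -5 → best response News.
Mutual best responses: (Licensed, Sports); (Sports, Bundled).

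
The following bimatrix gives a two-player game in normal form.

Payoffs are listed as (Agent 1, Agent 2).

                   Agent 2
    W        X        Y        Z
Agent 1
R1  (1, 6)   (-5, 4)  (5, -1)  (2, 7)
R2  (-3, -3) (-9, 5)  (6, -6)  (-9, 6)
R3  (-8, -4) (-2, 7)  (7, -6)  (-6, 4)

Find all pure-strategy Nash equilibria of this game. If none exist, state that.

Pure-strategy Nash equilibria: (R1, Z) and (R3, X)

(R1, W): Agent 2 can switch to Z (6 → 7). Not NE.
(R1, X): Agent 1 can switch to R3 (-5 → -2). Not NE.
(R1, Y): Agent 1 can switch to R2 (5 → 6). Not NE.
(R1, Z): Agent 1 gets 2, best alternative -6; Agent 2 gets 7, best alternative 6. No profitable deviation — NE.
(R2, W): Agent 1 can switch to R1 (-3 → 1). Not NE.
(R2, X): Agent 1 can switch to R1 (-9 → -5). Not NE.
(R2, Y): Agent 1 can switch to R3 (6 → 7). Not NE.
(R2, Z): Agent 1 can switch to R1 (-9 → 2). Not NE.
(R3, W): Agent 1 can switch to R1 (-8 → 1). Not NE.
(R3, X): Agent 1 gets -2, best alternative -5; Agent 2 gets 7, best alternative 4. No profitable deviation — NE.
(The remaining 2 profiles each have a profitable deviation by the same check.)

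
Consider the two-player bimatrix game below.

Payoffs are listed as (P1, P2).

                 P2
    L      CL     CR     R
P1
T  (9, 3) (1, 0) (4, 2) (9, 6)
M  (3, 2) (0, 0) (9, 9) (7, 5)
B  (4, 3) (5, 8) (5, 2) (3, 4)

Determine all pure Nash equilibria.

For each strategy profile, look for a profitable unilateral deviation.
(T, L): P2 can switch to R (3 → 6). Not NE.
(T, CL): P1 can switch to B (1 → 5). Not NE.
(T, CR): P1 can switch to M (4 → 9). Not NE.
(T, R): P1 gets 9, best alternative 7; P2 gets 6, best alternative 3. No profitable deviation — NE.
(M, L): P1 can switch to T (3 → 9). Not NE.
(M, CL): P1 can switch to T (0 → 1). Not NE.
(M, CR): P1 gets 9, best alternative 5; P2 gets 9, best alternative 5. No profitable deviation — NE.
(M, R): P1 can switch to T (7 → 9). Not NE.
(B, L): P1 can switch to T (4 → 9). Not NE.
(B, CL): P1 gets 5, best alternative 1; P2 gets 8, best alternative 4. No profitable deviation — NE.
(B, CR): P1 can switch to M (5 → 9). Not NE.
(The remaining 1 profile has a profitable deviation by the same check.)

The pure Nash equilibria are (T, R); (M, CR); (B, CL).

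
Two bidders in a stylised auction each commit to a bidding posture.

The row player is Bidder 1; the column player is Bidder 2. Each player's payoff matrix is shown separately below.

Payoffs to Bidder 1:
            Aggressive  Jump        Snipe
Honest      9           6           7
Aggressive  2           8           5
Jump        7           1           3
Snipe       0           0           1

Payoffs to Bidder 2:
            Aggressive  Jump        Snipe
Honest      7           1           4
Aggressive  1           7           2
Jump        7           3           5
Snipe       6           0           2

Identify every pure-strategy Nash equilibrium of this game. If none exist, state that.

Pure-strategy Nash equilibria: (Honest, Aggressive), (Aggressive, Jump)

For each player, find the best response to each opponent profile; mutual best responses are the pure NE.
Bidder 1 against Aggressive: payoffs 9, 2, 7, 0 → best response Honest.
Bidder 1 against Jump: payoffs 6, 8, 1, 0 → best response Aggressive.
Bidder 1 against Snipe: payoffs 7, 5, 3, 1 → best response Honest.
Bidder 2 against Honest: payoffs 7, 1, 4 → best response Aggressive.
Bidder 2 against Aggressive: payoffs 1, 7, 2 → best response Jump.
Bidder 2 against Jump: payoffs 7, 3, 5 → best response Aggressive.
Bidder 2 against Snipe: payoffs 6, 0, 2 → best response Aggressive.
Mutual best responses: (Honest, Aggressive); (Aggressive, Jump).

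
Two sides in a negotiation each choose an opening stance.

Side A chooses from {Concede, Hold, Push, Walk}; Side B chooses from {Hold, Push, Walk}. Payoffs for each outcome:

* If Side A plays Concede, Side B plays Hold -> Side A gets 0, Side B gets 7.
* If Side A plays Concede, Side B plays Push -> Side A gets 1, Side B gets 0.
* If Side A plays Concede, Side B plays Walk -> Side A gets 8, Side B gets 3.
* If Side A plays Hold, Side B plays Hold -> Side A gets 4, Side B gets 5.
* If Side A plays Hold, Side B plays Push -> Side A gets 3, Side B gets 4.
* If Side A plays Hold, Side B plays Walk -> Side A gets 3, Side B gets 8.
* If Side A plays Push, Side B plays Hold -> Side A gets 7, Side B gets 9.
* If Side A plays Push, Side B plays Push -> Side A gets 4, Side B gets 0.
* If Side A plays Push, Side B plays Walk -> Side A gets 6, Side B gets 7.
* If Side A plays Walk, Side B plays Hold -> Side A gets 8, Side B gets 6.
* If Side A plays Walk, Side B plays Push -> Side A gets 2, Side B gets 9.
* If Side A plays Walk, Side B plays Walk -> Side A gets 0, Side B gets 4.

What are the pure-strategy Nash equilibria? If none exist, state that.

This game has no pure Nash equilibrium.

(Concede, Hold): Side A can switch to Hold (0 → 4). Not NE.
(Concede, Push): Side A can switch to Hold (1 → 3). Not NE.
(Concede, Walk): Side B can switch to Hold (3 → 7). Not NE.
(Hold, Hold): Side A can switch to Push (4 → 7). Not NE.
(Hold, Push): Side A can switch to Push (3 → 4). Not NE.
(Hold, Walk): Side A can switch to Concede (3 → 8). Not NE.
(Push, Hold): Side A can switch to Walk (7 → 8). Not NE.
(Push, Push): Side B can switch to Hold (0 → 9). Not NE.
(Push, Walk): Side A can switch to Concede (6 → 8). Not NE.
(Walk, Hold): Side B can switch to Push (6 → 9). Not NE.
(Walk, Push): Side A can switch to Hold (2 → 3). Not NE.
(Walk, Walk): Side A can switch to Concede (0 → 8). Not NE.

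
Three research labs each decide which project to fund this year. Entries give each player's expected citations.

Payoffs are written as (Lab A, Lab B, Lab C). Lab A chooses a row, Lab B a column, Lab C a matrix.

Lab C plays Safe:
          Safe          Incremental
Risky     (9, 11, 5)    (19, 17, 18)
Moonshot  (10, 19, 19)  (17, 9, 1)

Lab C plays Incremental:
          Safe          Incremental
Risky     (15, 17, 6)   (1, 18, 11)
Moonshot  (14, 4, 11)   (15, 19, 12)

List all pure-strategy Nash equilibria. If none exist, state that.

(Risky, Safe, Safe): Lab A can switch to Moonshot (9 → 10). Not NE.
(Risky, Safe, Incremental): Lab B can switch to Incremental (17 → 18). Not NE.
(Risky, Incremental, Safe): Lab A gets 19, best alternative 17; Lab B gets 17, best alternative 11; Lab C gets 18, best alternative 11. No profitable deviation — NE.
(Risky, Incremental, Incremental): Lab A can switch to Moonshot (1 → 15). Not NE.
(Moonshot, Safe, Safe): Lab A gets 10, best alternative 9; Lab B gets 19, best alternative 9; Lab C gets 19, best alternative 11. No profitable deviation — NE.
(Moonshot, Safe, Incremental): Lab A can switch to Risky (14 → 15). Not NE.
(Moonshot, Incremental, Safe): Lab A can switch to Risky (17 → 19). Not NE.
(Moonshot, Incremental, Incremental): Lab A gets 15, best alternative 1; Lab B gets 19, best alternative 4; Lab C gets 12, best alternative 1. No profitable deviation — NE.

Pure-strategy Nash equilibria: (Risky, Incremental, Safe) and (Moonshot, Safe, Safe) and (Moonshot, Incremental, Incremental)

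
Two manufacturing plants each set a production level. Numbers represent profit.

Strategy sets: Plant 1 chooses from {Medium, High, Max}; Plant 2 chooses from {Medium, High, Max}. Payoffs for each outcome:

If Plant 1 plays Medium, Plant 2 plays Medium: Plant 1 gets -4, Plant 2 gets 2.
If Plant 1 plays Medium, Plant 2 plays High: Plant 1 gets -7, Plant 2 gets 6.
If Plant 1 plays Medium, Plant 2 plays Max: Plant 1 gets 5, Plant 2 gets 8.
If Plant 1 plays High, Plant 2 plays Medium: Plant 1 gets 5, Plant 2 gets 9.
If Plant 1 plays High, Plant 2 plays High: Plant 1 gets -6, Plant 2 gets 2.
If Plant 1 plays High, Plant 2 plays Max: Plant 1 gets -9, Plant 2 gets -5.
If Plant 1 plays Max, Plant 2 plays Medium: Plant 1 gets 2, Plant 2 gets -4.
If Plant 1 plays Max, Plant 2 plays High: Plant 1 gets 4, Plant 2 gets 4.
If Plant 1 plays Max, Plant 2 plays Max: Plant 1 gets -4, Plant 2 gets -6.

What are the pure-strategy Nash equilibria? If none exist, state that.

(Medium, Max); (High, Medium); (Max, High)

(Medium, Medium): Plant 1 can switch to High (-4 → 5). Not NE.
(Medium, High): Plant 1 can switch to High (-7 → -6). Not NE.
(Medium, Max): Plant 1 gets 5, best alternative -4; Plant 2 gets 8, best alternative 6. No profitable deviation — NE.
(High, Medium): Plant 1 gets 5, best alternative 2; Plant 2 gets 9, best alternative 2. No profitable deviation — NE.
(High, High): Plant 1 can switch to Max (-6 → 4). Not NE.
(High, Max): Plant 1 can switch to Medium (-9 → 5). Not NE.
(Max, Medium): Plant 1 can switch to High (2 → 5). Not NE.
(Max, High): Plant 1 gets 4, best alternative -6; Plant 2 gets 4, best alternative -4. No profitable deviation — NE.
(Max, Max): Plant 1 can switch to Medium (-4 → 5). Not NE.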